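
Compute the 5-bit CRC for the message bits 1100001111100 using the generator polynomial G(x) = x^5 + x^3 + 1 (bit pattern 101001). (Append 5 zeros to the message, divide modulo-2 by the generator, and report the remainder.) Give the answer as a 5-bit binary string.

Append 5 zeros: 110000111110000000. Divide by 101001 (XOR where the leading bit is 1):
  pos 0: 110000 XOR 101001 = 011001
  pos 1: 110011 XOR 101001 = 011010
  pos 2: 110101 XOR 101001 = 011100
  pos 3: 111001 XOR 101001 = 010000
  pos 4: 100001 XOR 101001 = 001000
  pos 6: 100010 XOR 101001 = 001011
  pos 8: 101100 XOR 101001 = 000101
  pos 11: 101000 XOR 101001 = 000001
Remainder (last 5 bits) = 00010. This is the CRC / FCS.

00010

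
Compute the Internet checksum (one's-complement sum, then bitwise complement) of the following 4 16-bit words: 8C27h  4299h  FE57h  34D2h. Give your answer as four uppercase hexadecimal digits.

FE14

One's-complement addition (fold any carry out of bit 15 back into bit 0):
  0x8C27 + 0x4299 = 0x0CEC0
  0xCEC0 + 0xFE57 = 0x1CD17 → wrap carry → 0xCD18
  0xCD18 + 0x34D2 = 0x101EA → wrap carry → 0x01EB
One's-complement sum = 0x01EB.
Checksum = ~0x01EB & 0xFFFF = 0xFE14.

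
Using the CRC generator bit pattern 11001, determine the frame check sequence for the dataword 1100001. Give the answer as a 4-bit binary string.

0110

Append 4 zeros: 11000010000. Divide by 11001 (XOR where the leading bit is 1):
  pos 0: 11000 XOR 11001 = 00001
  pos 4: 10100 XOR 11001 = 01101
  pos 5: 11010 XOR 11001 = 00011
Remainder (last 4 bits) = 0110. This is the CRC / FCS.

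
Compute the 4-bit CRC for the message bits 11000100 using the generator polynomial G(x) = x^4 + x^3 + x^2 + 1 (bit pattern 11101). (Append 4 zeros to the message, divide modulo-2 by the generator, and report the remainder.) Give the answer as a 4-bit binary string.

1011

Append 4 zeros: 110001000000. Divide by 11101 (XOR where the leading bit is 1):
  pos 0: 11000 XOR 11101 = 00101
  pos 2: 10110 XOR 11101 = 01011
  pos 3: 10110 XOR 11101 = 01011
  pos 4: 10110 XOR 11101 = 01011
  pos 5: 10110 XOR 11101 = 01011
  pos 6: 10110 XOR 11101 = 01011
  pos 7: 10110 XOR 11101 = 01011
Remainder (last 4 bits) = 1011. This is the CRC / FCS.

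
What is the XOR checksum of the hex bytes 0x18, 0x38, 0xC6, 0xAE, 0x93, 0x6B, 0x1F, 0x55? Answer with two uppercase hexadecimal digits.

FA

XOR the bytes together:
  start with 0x18
  0x18 ⊕ 0x38 = 0x20
  0x20 ⊕ 0xC6 = 0xE6
  0xE6 ⊕ 0xAE = 0x48
  0x48 ⊕ 0x93 = 0xDB
  0xDB ⊕ 0x6B = 0xB0
  0xB0 ⊕ 0x1F = 0xAF
  0xAF ⊕ 0x55 = 0xFA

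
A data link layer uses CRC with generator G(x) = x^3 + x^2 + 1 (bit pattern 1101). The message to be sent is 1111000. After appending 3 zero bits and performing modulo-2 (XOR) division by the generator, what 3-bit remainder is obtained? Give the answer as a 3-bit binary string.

001

Append 3 zeros: 1111000000. Divide by 1101 (XOR where the leading bit is 1):
  pos 0: 1111 XOR 1101 = 0010
  pos 2: 1000 XOR 1101 = 0101
  pos 3: 1010 XOR 1101 = 0111
  pos 4: 1110 XOR 1101 = 0011
  pos 6: 1100 XOR 1101 = 0001
Remainder (last 3 bits) = 001. This is the CRC / FCS.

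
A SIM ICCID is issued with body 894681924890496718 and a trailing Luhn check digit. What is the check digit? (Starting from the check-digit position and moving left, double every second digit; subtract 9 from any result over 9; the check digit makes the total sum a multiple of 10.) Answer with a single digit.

1

Partial digits right→left: 8 1 7 6 9 4 0 9 8 4 2 9 1 8 6 4 9 8
Double every second digit counting from the check-digit position (so the 1st, 3rd, 5th, ... of the partial from the right).
  doubled (with −9 where >9): 7 5 9 0 7 4 2 3 9 → sum 46
  kept as-is: 1 6 4 9 4 9 8 4 8 → sum 53
Total = 46 + 53 = 99.
Check digit = (10 − (99 mod 10)) mod 10 = 1.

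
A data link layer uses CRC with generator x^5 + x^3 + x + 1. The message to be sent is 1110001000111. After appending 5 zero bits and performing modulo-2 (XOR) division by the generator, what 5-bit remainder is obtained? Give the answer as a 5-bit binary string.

10000

Append 5 zeros: 111000100011100000. Divide by 101011 (XOR where the leading bit is 1):
  pos 0: 111000 XOR 101011 = 010011
  pos 1: 100111 XOR 101011 = 001100
  pos 3: 110000 XOR 101011 = 011011
  pos 4: 110110 XOR 101011 = 011101
  pos 5: 111011 XOR 101011 = 010000
  pos 6: 100001 XOR 101011 = 001010
  pos 8: 101010 XOR 101011 = 000001
Remainder (last 5 bits) = 10000. This is the CRC / FCS.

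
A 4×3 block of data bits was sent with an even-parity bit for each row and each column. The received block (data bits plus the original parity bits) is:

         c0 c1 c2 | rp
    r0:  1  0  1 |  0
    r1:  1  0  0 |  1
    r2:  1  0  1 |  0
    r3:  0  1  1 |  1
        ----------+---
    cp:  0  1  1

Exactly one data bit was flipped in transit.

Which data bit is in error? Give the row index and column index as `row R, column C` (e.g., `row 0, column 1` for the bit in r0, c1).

Recompute each row's even parity and compare to rp:
  r0: data parity 0, sent rp 0 → ok
  r1: data parity 1, sent rp 1 → ok
  r2: data parity 0, sent rp 0 → ok
  r3: data parity 0, sent rp 1 → mismatch
Recompute each column's even parity and compare to cp:
  c0: data parity 1, sent cp 0 → mismatch
  c1: data parity 1, sent cp 1 → ok
  c2: data parity 1, sent cp 1 → ok
Exactly one row (r3) and one column (c0) fail → the flipped bit is at their intersection.

row 3, column 0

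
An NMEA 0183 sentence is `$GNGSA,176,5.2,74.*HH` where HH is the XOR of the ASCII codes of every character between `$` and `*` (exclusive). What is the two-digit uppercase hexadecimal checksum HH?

XOR the ASCII codes of the payload characters:
  'G' = 0x47 → acc = 0x47
  'N' = 0x4E → acc = 0x09
  'G' = 0x47 → acc = 0x4E
  'S' = 0x53 → acc = 0x1D
  'A' = 0x41 → acc = 0x5C
  ',' = 0x2C → acc = 0x70
  '1' = 0x31 → acc = 0x41
  '7' = 0x37 → acc = 0x76
  '6' = 0x36 → acc = 0x40
  ',' = 0x2C → acc = 0x6C
  '5' = 0x35 → acc = 0x59
  '.' = 0x2E → acc = 0x77
  '2' = 0x32 → acc = 0x45
  ',' = 0x2C → acc = 0x69
  '7' = 0x37 → acc = 0x5E
  '4' = 0x34 → acc = 0x6A
  '.' = 0x2E → acc = 0x44
Checksum = 0x44.

44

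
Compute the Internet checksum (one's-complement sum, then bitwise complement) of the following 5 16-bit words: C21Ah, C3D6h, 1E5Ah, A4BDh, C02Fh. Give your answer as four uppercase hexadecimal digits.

One's-complement addition (fold any carry out of bit 15 back into bit 0):
  0xC21A + 0xC3D6 = 0x185F0 → wrap carry → 0x85F1
  0x85F1 + 0x1E5A = 0x0A44B
  0xA44B + 0xA4BD = 0x14908 → wrap carry → 0x4909
  0x4909 + 0xC02F = 0x10938 → wrap carry → 0x0939
One's-complement sum = 0x0939.
Checksum = ~0x0939 & 0xFFFF = 0xF6C6.

F6C6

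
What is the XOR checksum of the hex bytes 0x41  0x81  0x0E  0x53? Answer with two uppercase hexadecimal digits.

9D

XOR the bytes together:
  start with 0x41
  0x41 ⊕ 0x81 = 0xC0
  0xC0 ⊕ 0x0E = 0xCE
  0xCE ⊕ 0x53 = 0x9D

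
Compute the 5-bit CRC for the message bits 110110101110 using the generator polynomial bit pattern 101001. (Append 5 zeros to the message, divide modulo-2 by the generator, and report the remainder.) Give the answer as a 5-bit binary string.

Append 5 zeros: 11011010111000000. Divide by 101001 (XOR where the leading bit is 1):
  pos 0: 110110 XOR 101001 = 011111
  pos 1: 111111 XOR 101001 = 010110
  pos 2: 101100 XOR 101001 = 000101
  pos 5: 101111 XOR 101001 = 000110
  pos 8: 110000 XOR 101001 = 011001
  pos 9: 110010 XOR 101001 = 011011
  pos 10: 110110 XOR 101001 = 011111
  pos 11: 111110 XOR 101001 = 010111
Remainder (last 5 bits) = 10111. This is the CRC / FCS.

10111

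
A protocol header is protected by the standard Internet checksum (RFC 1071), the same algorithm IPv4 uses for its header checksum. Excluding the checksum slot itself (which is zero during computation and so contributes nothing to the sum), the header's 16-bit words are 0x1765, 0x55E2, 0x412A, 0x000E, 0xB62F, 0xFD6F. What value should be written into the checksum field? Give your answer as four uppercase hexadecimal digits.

9DE0

One's-complement addition (fold any carry out of bit 15 back into bit 0):
  0x1765 + 0x55E2 = 0x06D47
  0x6D47 + 0x412A = 0x0AE71
  0xAE71 + 0x000E = 0x0AE7F
  0xAE7F + 0xB62F = 0x164AE → wrap carry → 0x64AF
  0x64AF + 0xFD6F = 0x1621E → wrap carry → 0x621F
One's-complement sum = 0x621F.
Checksum = ~0x621F & 0xFFFF = 0x9DE0.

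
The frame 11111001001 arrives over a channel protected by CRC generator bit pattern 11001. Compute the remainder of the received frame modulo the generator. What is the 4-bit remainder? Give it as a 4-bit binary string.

Modulo-2 division of 11111001001 by 11001:
  pos 0: 11111 XOR 11001 = 00110
  pos 2: 11000 XOR 11001 = 00001
  pos 6: 11001 XOR 11001 = 00000
Remainder = 0000 (zero — the frame passes the CRC check).

0000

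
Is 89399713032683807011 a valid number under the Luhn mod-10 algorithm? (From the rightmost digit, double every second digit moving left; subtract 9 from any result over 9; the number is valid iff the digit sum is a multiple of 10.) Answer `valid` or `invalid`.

From the right, keep odd positions and double even positions (subtract 9 from any doubled value over 9):
  doubled (positions 2,4,...): 2 5 7 7 4 0 2 9 6 7 → sum 49
  kept (positions 1,3,...): 1 0 0 3 6 3 3 7 9 9 → sum 41
Total = 90.
90 mod 10 = 0, so the number is valid.

valid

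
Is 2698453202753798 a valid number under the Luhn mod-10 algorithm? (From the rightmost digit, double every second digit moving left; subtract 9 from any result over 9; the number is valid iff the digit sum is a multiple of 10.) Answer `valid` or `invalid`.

valid

From the right, keep odd positions and double even positions (subtract 9 from any doubled value over 9):
  doubled (positions 2,4,...): 9 6 5 0 6 8 9 4 → sum 47
  kept (positions 1,3,...): 8 7 5 2 2 5 8 6 → sum 43
Total = 90.
90 mod 10 = 0, so the number is valid.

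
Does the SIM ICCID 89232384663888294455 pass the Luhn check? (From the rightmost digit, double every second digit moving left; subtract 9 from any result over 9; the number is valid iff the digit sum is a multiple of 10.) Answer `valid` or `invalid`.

From the right, keep odd positions and double even positions (subtract 9 from any doubled value over 9):
  doubled (positions 2,4,...): 1 8 4 7 6 3 7 4 4 7 → sum 51
  kept (positions 1,3,...): 5 4 9 8 8 6 4 3 3 9 → sum 59
Total = 110.
110 mod 10 = 0, so the number is valid.

valid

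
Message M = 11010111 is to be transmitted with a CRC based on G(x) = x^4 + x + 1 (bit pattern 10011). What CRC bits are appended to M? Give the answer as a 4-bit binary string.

Append 4 zeros: 110101110000. Divide by 10011 (XOR where the leading bit is 1):
  pos 0: 11010 XOR 10011 = 01001
  pos 1: 10011 XOR 10011 = 00000
  pos 6: 11000 XOR 10011 = 01011
  pos 7: 10110 XOR 10011 = 00101
Remainder (last 4 bits) = 0101. This is the CRC / FCS.

0101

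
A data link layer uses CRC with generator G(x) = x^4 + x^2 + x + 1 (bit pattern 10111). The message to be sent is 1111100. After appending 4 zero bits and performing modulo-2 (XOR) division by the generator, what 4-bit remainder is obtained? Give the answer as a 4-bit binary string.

0100

Append 4 zeros: 11111000000. Divide by 10111 (XOR where the leading bit is 1):
  pos 0: 11111 XOR 10111 = 01000
  pos 1: 10000 XOR 10111 = 00111
  pos 3: 11100 XOR 10111 = 01011
  pos 4: 10110 XOR 10111 = 00001
Remainder (last 4 bits) = 0100. This is the CRC / FCS.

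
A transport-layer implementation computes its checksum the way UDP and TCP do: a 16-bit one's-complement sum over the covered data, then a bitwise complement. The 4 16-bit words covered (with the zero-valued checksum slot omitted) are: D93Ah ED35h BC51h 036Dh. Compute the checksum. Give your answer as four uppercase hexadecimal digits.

79D0

One's-complement addition (fold any carry out of bit 15 back into bit 0):
  0xD93A + 0xED35 = 0x1C66F → wrap carry → 0xC670
  0xC670 + 0xBC51 = 0x182C1 → wrap carry → 0x82C2
  0x82C2 + 0x036D = 0x0862F
One's-complement sum = 0x862F.
Checksum = ~0x862F & 0xFFFF = 0x79D0.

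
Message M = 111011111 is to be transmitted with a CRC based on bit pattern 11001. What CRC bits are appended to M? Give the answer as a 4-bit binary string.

0000

Append 4 zeros: 1110111110000. Divide by 11001 (XOR where the leading bit is 1):
  pos 0: 11101 XOR 11001 = 00100
  pos 2: 10011 XOR 11001 = 01010
  pos 3: 10101 XOR 11001 = 01100
  pos 4: 11001 XOR 11001 = 00000
Remainder (last 4 bits) = 0000. This is the CRC / FCS.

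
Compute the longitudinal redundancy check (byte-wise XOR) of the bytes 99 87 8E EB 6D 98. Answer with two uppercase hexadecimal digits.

XOR the bytes together:
  start with 0x99
  0x99 ⊕ 0x87 = 0x1E
  0x1E ⊕ 0x8E = 0x90
  0x90 ⊕ 0xEB = 0x7B
  0x7B ⊕ 0x6D = 0x16
  0x16 ⊕ 0x98 = 0x8E

8E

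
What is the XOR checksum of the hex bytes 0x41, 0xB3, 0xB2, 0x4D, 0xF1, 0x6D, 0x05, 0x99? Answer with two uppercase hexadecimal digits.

XOR the bytes together:
  start with 0x41
  0x41 ⊕ 0xB3 = 0xF2
  0xF2 ⊕ 0xB2 = 0x40
  0x40 ⊕ 0x4D = 0x0D
  0x0D ⊕ 0xF1 = 0xFC
  0xFC ⊕ 0x6D = 0x91
  0x91 ⊕ 0x05 = 0x94
  0x94 ⊕ 0x99 = 0x0D

0D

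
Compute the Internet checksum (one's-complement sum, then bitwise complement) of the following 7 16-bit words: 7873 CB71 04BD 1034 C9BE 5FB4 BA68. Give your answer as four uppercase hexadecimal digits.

One's-complement addition (fold any carry out of bit 15 back into bit 0):
  0x7873 + 0xCB71 = 0x143E4 → wrap carry → 0x43E5
  0x43E5 + 0x04BD = 0x048A2
  0x48A2 + 0x1034 = 0x058D6
  0x58D6 + 0xC9BE = 0x12294 → wrap carry → 0x2295
  0x2295 + 0x5FB4 = 0x08249
  0x8249 + 0xBA68 = 0x13CB1 → wrap carry → 0x3CB2
One's-complement sum = 0x3CB2.
Checksum = ~0x3CB2 & 0xFFFF = 0xC34D.

C34D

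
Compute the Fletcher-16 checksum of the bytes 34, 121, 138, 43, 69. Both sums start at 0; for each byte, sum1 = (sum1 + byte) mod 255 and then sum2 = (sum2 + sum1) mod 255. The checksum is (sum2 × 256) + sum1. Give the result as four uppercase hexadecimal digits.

CB96

Running sums (mod 255):
  after byte 0 (34): sum1=34, sum2=34
  after byte 1 (121): sum1=155, sum2=189
  after byte 2 (138): sum1=38, sum2=227
  after byte 3 (43): sum1=81, sum2=53
  after byte 4 (69): sum1=150, sum2=203
Checksum = sum2·256 + sum1 = 203·256 + 150 = 52118 = 0xCB96.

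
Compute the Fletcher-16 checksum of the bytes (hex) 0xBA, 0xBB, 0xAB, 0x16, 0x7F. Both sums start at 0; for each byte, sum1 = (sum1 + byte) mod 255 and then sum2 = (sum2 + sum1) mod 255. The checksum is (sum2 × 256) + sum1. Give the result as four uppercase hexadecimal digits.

43B7

Running sums (mod 255):
  after byte 0 (0xBA): sum1=186, sum2=186
  after byte 1 (0xBB): sum1=118, sum2=49
  after byte 2 (0xAB): sum1=34, sum2=83
  after byte 3 (0x16): sum1=56, sum2=139
  after byte 4 (0x7F): sum1=183, sum2=67
Checksum = sum2·256 + sum1 = 67·256 + 183 = 17335 = 0x43B7.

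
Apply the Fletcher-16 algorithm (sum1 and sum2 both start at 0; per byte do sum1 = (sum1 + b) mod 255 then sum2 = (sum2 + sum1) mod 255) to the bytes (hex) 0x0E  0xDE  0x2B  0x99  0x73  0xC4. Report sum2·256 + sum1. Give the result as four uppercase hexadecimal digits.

Running sums (mod 255):
  after byte 0 (0x0E): sum1=14, sum2=14
  after byte 1 (0xDE): sum1=236, sum2=250
  after byte 2 (0x2B): sum1=24, sum2=19
  after byte 3 (0x99): sum1=177, sum2=196
  after byte 4 (0x73): sum1=37, sum2=233
  after byte 5 (0xC4): sum1=233, sum2=211
Checksum = sum2·256 + sum1 = 211·256 + 233 = 54249 = 0xD3E9.

D3E9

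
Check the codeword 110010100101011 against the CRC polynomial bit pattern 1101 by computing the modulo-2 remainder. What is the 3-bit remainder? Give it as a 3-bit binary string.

101

Modulo-2 division of 110010100101011 by 1101:
  pos 0: 1100 XOR 1101 = 0001
  pos 3: 1101 XOR 1101 = 0000
  pos 9: 1010 XOR 1101 = 0111
  pos 10: 1111 XOR 1101 = 0010
Remainder = 101 (nonzero — an error is detected).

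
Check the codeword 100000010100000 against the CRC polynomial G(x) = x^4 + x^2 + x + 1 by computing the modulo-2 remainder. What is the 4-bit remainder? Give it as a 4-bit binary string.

Modulo-2 division of 100000010100000 by 10111:
  pos 0: 10000 XOR 10111 = 00111
  pos 2: 11100 XOR 10111 = 01011
  pos 3: 10111 XOR 10111 = 00000
  pos 9: 10000 XOR 10111 = 00111
Remainder = 1110 (nonzero — an error is detected).

1110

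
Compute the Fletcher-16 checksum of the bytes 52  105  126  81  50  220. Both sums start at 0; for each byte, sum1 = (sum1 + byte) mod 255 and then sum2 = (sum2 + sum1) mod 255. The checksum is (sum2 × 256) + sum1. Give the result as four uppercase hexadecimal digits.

Running sums (mod 255):
  after byte 0 (52): sum1=52, sum2=52
  after byte 1 (105): sum1=157, sum2=209
  after byte 2 (126): sum1=28, sum2=237
  after byte 3 (81): sum1=109, sum2=91
  after byte 4 (50): sum1=159, sum2=250
  after byte 5 (220): sum1=124, sum2=119
Checksum = sum2·256 + sum1 = 119·256 + 124 = 30588 = 0x777C.

777C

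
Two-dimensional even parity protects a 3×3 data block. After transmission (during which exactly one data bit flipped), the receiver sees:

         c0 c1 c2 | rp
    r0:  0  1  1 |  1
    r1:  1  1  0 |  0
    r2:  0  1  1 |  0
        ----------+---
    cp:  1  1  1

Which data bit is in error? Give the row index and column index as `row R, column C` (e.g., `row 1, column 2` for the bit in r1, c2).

row 0, column 2

Recompute each row's even parity and compare to rp:
  r0: data parity 0, sent rp 1 → mismatch
  r1: data parity 0, sent rp 0 → ok
  r2: data parity 0, sent rp 0 → ok
Recompute each column's even parity and compare to cp:
  c0: data parity 1, sent cp 1 → ok
  c1: data parity 1, sent cp 1 → ok
  c2: data parity 0, sent cp 1 → mismatch
Exactly one row (r0) and one column (c2) fail → the flipped bit is at their intersection.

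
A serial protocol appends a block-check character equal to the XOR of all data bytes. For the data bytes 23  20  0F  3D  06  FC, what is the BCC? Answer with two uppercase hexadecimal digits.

XOR the bytes together:
  start with 0x23
  0x23 ⊕ 0x20 = 0x03
  0x03 ⊕ 0x0F = 0x0C
  0x0C ⊕ 0x3D = 0x31
  0x31 ⊕ 0x06 = 0x37
  0x37 ⊕ 0xFC = 0xCB

CB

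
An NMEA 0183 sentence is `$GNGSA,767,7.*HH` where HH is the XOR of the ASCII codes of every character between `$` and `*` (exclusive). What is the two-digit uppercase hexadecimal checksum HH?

XOR the ASCII codes of the payload characters:
  'G' = 0x47 → acc = 0x47
  'N' = 0x4E → acc = 0x09
  'G' = 0x47 → acc = 0x4E
  'S' = 0x53 → acc = 0x1D
  'A' = 0x41 → acc = 0x5C
  ',' = 0x2C → acc = 0x70
  '7' = 0x37 → acc = 0x47
  '6' = 0x36 → acc = 0x71
  '7' = 0x37 → acc = 0x46
  ',' = 0x2C → acc = 0x6A
  '7' = 0x37 → acc = 0x5D
  '.' = 0x2E → acc = 0x73
Checksum = 0x73.

73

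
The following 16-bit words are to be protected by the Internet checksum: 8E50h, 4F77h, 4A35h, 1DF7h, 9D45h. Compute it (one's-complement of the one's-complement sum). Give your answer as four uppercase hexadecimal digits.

One's-complement addition (fold any carry out of bit 15 back into bit 0):
  0x8E50 + 0x4F77 = 0x0DDC7
  0xDDC7 + 0x4A35 = 0x127FC → wrap carry → 0x27FD
  0x27FD + 0x1DF7 = 0x045F4
  0x45F4 + 0x9D45 = 0x0E339
One's-complement sum = 0xE339.
Checksum = ~0xE339 & 0xFFFF = 0x1CC6.

1CC6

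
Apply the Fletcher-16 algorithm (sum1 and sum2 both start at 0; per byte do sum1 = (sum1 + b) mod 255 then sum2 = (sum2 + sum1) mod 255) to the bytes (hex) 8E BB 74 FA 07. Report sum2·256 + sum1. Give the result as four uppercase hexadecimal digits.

12C0

Running sums (mod 255):
  after byte 0 (8E): sum1=142, sum2=142
  after byte 1 (BB): sum1=74, sum2=216
  after byte 2 (74): sum1=190, sum2=151
  after byte 3 (FA): sum1=185, sum2=81
  after byte 4 (07): sum1=192, sum2=18
Checksum = sum2·256 + sum1 = 18·256 + 192 = 4800 = 0x12C0.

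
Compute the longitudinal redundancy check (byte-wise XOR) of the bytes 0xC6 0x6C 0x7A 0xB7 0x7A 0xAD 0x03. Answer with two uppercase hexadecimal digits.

B3

XOR the bytes together:
  start with 0xC6
  0xC6 ⊕ 0x6C = 0xAA
  0xAA ⊕ 0x7A = 0xD0
  0xD0 ⊕ 0xB7 = 0x67
  0x67 ⊕ 0x7A = 0x1D
  0x1D ⊕ 0xAD = 0xB0
  0xB0 ⊕ 0x03 = 0xB3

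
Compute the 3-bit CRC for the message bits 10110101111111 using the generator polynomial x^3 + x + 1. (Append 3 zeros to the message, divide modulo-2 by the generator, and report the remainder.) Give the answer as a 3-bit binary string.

Append 3 zeros: 10110101111111000. Divide by 1011 (XOR where the leading bit is 1):
  pos 0: 1011 XOR 1011 = 0000
  pos 5: 1011 XOR 1011 = 0000
  pos 9: 1111 XOR 1011 = 0100
  pos 10: 1001 XOR 1011 = 0010
  pos 12: 1000 XOR 1011 = 0011
Remainder (last 3 bits) = 110. This is the CRC / FCS.

110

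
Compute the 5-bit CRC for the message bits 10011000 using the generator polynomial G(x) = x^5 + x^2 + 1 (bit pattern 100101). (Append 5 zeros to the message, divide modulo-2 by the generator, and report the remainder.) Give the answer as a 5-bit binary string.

11001

Append 5 zeros: 1001100000000. Divide by 100101 (XOR where the leading bit is 1):
  pos 0: 100110 XOR 100101 = 000011
  pos 4: 110000 XOR 100101 = 010101
  pos 5: 101010 XOR 100101 = 001111
  pos 7: 111100 XOR 100101 = 011001
Remainder (last 5 bits) = 11001. This is the CRC / FCS.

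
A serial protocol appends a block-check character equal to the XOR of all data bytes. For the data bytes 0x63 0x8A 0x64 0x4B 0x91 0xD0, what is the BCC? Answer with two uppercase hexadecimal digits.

XOR the bytes together:
  start with 0x63
  0x63 ⊕ 0x8A = 0xE9
  0xE9 ⊕ 0x64 = 0x8D
  0x8D ⊕ 0x4B = 0xC6
  0xC6 ⊕ 0x91 = 0x57
  0x57 ⊕ 0xD0 = 0x87

87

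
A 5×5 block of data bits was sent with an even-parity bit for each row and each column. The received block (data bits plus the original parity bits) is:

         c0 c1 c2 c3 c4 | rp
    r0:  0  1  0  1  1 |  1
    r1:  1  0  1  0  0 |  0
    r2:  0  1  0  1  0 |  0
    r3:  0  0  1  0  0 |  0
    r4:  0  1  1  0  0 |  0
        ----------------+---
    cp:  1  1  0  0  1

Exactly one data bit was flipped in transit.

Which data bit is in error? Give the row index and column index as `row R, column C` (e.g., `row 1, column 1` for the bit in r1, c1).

row 3, column 2

Recompute each row's even parity and compare to rp:
  r0: data parity 1, sent rp 1 → ok
  r1: data parity 0, sent rp 0 → ok
  r2: data parity 0, sent rp 0 → ok
  r3: data parity 1, sent rp 0 → mismatch
  r4: data parity 0, sent rp 0 → ok
Recompute each column's even parity and compare to cp:
  c0: data parity 1, sent cp 1 → ok
  c1: data parity 1, sent cp 1 → ok
  c2: data parity 1, sent cp 0 → mismatch
  c3: data parity 0, sent cp 0 → ok
  c4: data parity 1, sent cp 1 → ok
Exactly one row (r3) and one column (c2) fail → the flipped bit is at their intersection.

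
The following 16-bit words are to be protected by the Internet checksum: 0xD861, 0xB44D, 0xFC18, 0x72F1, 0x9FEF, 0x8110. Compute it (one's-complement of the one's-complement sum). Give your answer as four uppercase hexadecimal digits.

E345

One's-complement addition (fold any carry out of bit 15 back into bit 0):
  0xD861 + 0xB44D = 0x18CAE → wrap carry → 0x8CAF
  0x8CAF + 0xFC18 = 0x188C7 → wrap carry → 0x88C8
  0x88C8 + 0x72F1 = 0x0FBB9
  0xFBB9 + 0x9FEF = 0x19BA8 → wrap carry → 0x9BA9
  0x9BA9 + 0x8110 = 0x11CB9 → wrap carry → 0x1CBA
One's-complement sum = 0x1CBA.
Checksum = ~0x1CBA & 0xFFFF = 0xE345.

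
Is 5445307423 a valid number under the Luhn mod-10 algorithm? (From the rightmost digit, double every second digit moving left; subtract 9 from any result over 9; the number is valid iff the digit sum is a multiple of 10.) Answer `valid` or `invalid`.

From the right, keep odd positions and double even positions (subtract 9 from any doubled value over 9):
  doubled (positions 2,4,...): 4 5 6 8 1 → sum 24
  kept (positions 1,3,...): 3 4 0 5 4 → sum 16
Total = 40.
40 mod 10 = 0, so the number is valid.

valid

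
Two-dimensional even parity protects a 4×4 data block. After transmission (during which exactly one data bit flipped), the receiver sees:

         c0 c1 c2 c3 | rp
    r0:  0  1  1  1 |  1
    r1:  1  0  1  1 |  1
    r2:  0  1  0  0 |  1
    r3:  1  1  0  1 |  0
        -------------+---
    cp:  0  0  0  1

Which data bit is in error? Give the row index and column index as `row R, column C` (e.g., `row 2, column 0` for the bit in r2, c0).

Recompute each row's even parity and compare to rp:
  r0: data parity 1, sent rp 1 → ok
  r1: data parity 1, sent rp 1 → ok
  r2: data parity 1, sent rp 1 → ok
  r3: data parity 1, sent rp 0 → mismatch
Recompute each column's even parity and compare to cp:
  c0: data parity 0, sent cp 0 → ok
  c1: data parity 1, sent cp 0 → mismatch
  c2: data parity 0, sent cp 0 → ok
  c3: data parity 1, sent cp 1 → ok
Exactly one row (r3) and one column (c1) fail → the flipped bit is at their intersection.

row 3, column 1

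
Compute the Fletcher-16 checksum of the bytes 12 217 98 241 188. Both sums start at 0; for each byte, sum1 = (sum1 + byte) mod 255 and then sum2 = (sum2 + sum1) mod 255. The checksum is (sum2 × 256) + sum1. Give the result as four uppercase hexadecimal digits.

Running sums (mod 255):
  after byte 0 (12): sum1=12, sum2=12
  after byte 1 (217): sum1=229, sum2=241
  after byte 2 (98): sum1=72, sum2=58
  after byte 3 (241): sum1=58, sum2=116
  after byte 4 (188): sum1=246, sum2=107
Checksum = sum2·256 + sum1 = 107·256 + 246 = 27638 = 0x6BF6.

6BF6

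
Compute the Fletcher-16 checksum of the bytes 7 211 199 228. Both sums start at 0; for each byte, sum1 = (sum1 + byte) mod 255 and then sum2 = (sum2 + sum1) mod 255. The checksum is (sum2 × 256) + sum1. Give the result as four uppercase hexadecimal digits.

Running sums (mod 255):
  after byte 0 (7): sum1=7, sum2=7
  after byte 1 (211): sum1=218, sum2=225
  after byte 2 (199): sum1=162, sum2=132
  after byte 3 (228): sum1=135, sum2=12
Checksum = sum2·256 + sum1 = 12·256 + 135 = 3207 = 0x0C87.

0C87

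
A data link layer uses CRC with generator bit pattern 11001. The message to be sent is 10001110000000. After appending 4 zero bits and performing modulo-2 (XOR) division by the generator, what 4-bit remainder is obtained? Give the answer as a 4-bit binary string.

1100

Append 4 zeros: 100011100000000000. Divide by 11001 (XOR where the leading bit is 1):
  pos 0: 10001 XOR 11001 = 01000
  pos 1: 10001 XOR 11001 = 01000
  pos 2: 10001 XOR 11001 = 01000
  pos 3: 10000 XOR 11001 = 01001
  pos 4: 10010 XOR 11001 = 01011
  pos 5: 10110 XOR 11001 = 01111
  pos 6: 11110 XOR 11001 = 00111
  pos 8: 11100 XOR 11001 = 00101
  pos 10: 10100 XOR 11001 = 01101
  pos 11: 11010 XOR 11001 = 00011
Remainder (last 4 bits) = 1100. This is the CRC / FCS.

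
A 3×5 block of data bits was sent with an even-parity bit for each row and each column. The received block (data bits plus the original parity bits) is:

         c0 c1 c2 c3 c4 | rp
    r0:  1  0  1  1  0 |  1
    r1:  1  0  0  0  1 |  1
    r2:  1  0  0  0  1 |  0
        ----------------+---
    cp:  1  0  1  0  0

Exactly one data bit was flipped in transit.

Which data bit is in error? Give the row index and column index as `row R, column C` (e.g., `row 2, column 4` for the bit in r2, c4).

row 1, column 3

Recompute each row's even parity and compare to rp:
  r0: data parity 1, sent rp 1 → ok
  r1: data parity 0, sent rp 1 → mismatch
  r2: data parity 0, sent rp 0 → ok
Recompute each column's even parity and compare to cp:
  c0: data parity 1, sent cp 1 → ok
  c1: data parity 0, sent cp 0 → ok
  c2: data parity 1, sent cp 1 → ok
  c3: data parity 1, sent cp 0 → mismatch
  c4: data parity 0, sent cp 0 → ok
Exactly one row (r1) and one column (c3) fail → the flipped bit is at their intersection.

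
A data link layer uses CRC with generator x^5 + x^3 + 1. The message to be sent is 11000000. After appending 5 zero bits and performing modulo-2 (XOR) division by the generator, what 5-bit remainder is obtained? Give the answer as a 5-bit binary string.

10001

Append 5 zeros: 1100000000000. Divide by 101001 (XOR where the leading bit is 1):
  pos 0: 110000 XOR 101001 = 011001
  pos 1: 110010 XOR 101001 = 011011
  pos 2: 110110 XOR 101001 = 011111
  pos 3: 111110 XOR 101001 = 010111
  pos 4: 101110 XOR 101001 = 000111
  pos 7: 111000 XOR 101001 = 010001
Remainder (last 5 bits) = 10001. This is the CRC / FCS.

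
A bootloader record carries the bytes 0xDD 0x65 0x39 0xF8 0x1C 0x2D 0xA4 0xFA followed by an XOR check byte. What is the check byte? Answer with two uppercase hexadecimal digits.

16

XOR the bytes together:
  start with 0xDD
  0xDD ⊕ 0x65 = 0xB8
  0xB8 ⊕ 0x39 = 0x81
  0x81 ⊕ 0xF8 = 0x79
  0x79 ⊕ 0x1C = 0x65
  0x65 ⊕ 0x2D = 0x48
  0x48 ⊕ 0xA4 = 0xEC
  0xEC ⊕ 0xFA = 0x16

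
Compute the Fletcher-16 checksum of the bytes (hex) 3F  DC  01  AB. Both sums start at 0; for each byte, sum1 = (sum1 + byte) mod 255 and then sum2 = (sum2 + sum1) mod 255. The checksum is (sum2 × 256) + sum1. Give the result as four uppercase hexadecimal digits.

41C8

Running sums (mod 255):
  after byte 0 (3F): sum1=63, sum2=63
  after byte 1 (DC): sum1=28, sum2=91
  after byte 2 (01): sum1=29, sum2=120
  after byte 3 (AB): sum1=200, sum2=65
Checksum = sum2·256 + sum1 = 65·256 + 200 = 16840 = 0x41C8.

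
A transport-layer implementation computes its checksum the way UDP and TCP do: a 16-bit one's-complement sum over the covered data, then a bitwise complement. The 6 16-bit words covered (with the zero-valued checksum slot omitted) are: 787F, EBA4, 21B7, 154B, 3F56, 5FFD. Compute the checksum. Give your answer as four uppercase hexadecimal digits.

One's-complement addition (fold any carry out of bit 15 back into bit 0):
  0x787F + 0xEBA4 = 0x16423 → wrap carry → 0x6424
  0x6424 + 0x21B7 = 0x085DB
  0x85DB + 0x154B = 0x09B26
  0x9B26 + 0x3F56 = 0x0DA7C
  0xDA7C + 0x5FFD = 0x13A79 → wrap carry → 0x3A7A
One's-complement sum = 0x3A7A.
Checksum = ~0x3A7A & 0xFFFF = 0xC585.

C585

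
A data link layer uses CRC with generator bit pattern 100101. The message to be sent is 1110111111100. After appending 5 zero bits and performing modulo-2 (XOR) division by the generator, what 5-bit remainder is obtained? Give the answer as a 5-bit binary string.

Append 5 zeros: 111011111110000000. Divide by 100101 (XOR where the leading bit is 1):
  pos 0: 111011 XOR 100101 = 011110
  pos 1: 111101 XOR 100101 = 011000
  pos 2: 110001 XOR 100101 = 010100
  pos 3: 101001 XOR 100101 = 001100
  pos 5: 110011 XOR 100101 = 010110
  pos 6: 101100 XOR 100101 = 001001
  pos 8: 100100 XOR 100101 = 000001
Remainder (last 5 bits) = 10000. This is the CRC / FCS.

10000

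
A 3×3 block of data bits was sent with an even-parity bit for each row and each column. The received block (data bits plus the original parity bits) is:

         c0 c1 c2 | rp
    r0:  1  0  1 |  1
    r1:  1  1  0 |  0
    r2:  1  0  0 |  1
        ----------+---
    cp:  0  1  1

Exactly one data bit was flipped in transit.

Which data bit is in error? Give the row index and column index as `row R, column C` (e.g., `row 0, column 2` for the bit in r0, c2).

row 0, column 0

Recompute each row's even parity and compare to rp:
  r0: data parity 0, sent rp 1 → mismatch
  r1: data parity 0, sent rp 0 → ok
  r2: data parity 1, sent rp 1 → ok
Recompute each column's even parity and compare to cp:
  c0: data parity 1, sent cp 0 → mismatch
  c1: data parity 1, sent cp 1 → ok
  c2: data parity 1, sent cp 1 → ok
Exactly one row (r0) and one column (c0) fail → the flipped bit is at their intersection.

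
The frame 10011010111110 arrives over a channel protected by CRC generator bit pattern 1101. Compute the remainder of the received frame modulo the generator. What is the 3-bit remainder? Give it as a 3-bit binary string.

Modulo-2 division of 10011010111110 by 1101:
  pos 0: 1001 XOR 1101 = 0100
  pos 1: 1001 XOR 1101 = 0100
  pos 2: 1000 XOR 1101 = 0101
  pos 3: 1011 XOR 1101 = 0110
  pos 4: 1100 XOR 1101 = 0001
  pos 7: 1111 XOR 1101 = 0010
  pos 9: 1011 XOR 1101 = 0110
  pos 10: 1100 XOR 1101 = 0001
Remainder = 001 (nonzero — an error is detected).

001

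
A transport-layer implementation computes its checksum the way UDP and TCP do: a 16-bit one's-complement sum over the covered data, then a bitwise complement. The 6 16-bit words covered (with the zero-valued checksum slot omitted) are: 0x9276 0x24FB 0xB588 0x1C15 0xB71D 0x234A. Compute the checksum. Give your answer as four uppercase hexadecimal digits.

9C88

One's-complement addition (fold any carry out of bit 15 back into bit 0):
  0x9276 + 0x24FB = 0x0B771
  0xB771 + 0xB588 = 0x16CF9 → wrap carry → 0x6CFA
  0x6CFA + 0x1C15 = 0x0890F
  0x890F + 0xB71D = 0x1402C → wrap carry → 0x402D
  0x402D + 0x234A = 0x06377
One's-complement sum = 0x6377.
Checksum = ~0x6377 & 0xFFFF = 0x9C88.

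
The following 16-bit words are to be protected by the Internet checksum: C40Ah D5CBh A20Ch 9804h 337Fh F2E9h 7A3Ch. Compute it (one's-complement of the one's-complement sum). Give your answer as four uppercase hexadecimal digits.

8B72

One's-complement addition (fold any carry out of bit 15 back into bit 0):
  0xC40A + 0xD5CB = 0x199D5 → wrap carry → 0x99D6
  0x99D6 + 0xA20C = 0x13BE2 → wrap carry → 0x3BE3
  0x3BE3 + 0x9804 = 0x0D3E7
  0xD3E7 + 0x337F = 0x10766 → wrap carry → 0x0767
  0x0767 + 0xF2E9 = 0x0FA50
  0xFA50 + 0x7A3C = 0x1748C → wrap carry → 0x748D
One's-complement sum = 0x748D.
Checksum = ~0x748D & 0xFFFF = 0x8B72.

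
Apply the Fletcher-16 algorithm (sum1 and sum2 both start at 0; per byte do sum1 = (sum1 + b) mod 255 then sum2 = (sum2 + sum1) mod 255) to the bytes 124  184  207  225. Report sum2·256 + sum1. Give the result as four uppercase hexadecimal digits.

9DE6

Running sums (mod 255):
  after byte 0 (124): sum1=124, sum2=124
  after byte 1 (184): sum1=53, sum2=177
  after byte 2 (207): sum1=5, sum2=182
  after byte 3 (225): sum1=230, sum2=157
Checksum = sum2·256 + sum1 = 157·256 + 230 = 40422 = 0x9DE6.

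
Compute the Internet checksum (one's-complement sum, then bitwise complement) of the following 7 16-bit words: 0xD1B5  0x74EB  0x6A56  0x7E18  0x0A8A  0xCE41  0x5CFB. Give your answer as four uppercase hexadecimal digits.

One's-complement addition (fold any carry out of bit 15 back into bit 0):
  0xD1B5 + 0x74EB = 0x146A0 → wrap carry → 0x46A1
  0x46A1 + 0x6A56 = 0x0B0F7
  0xB0F7 + 0x7E18 = 0x12F0F → wrap carry → 0x2F10
  0x2F10 + 0x0A8A = 0x0399A
  0x399A + 0xCE41 = 0x107DB → wrap carry → 0x07DC
  0x07DC + 0x5CFB = 0x064D7
One's-complement sum = 0x64D7.
Checksum = ~0x64D7 & 0xFFFF = 0x9B28.

9B28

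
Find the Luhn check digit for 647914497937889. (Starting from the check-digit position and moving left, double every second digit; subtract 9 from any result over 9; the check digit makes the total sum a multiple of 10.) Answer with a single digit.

Partial digits right→left: 9 8 8 7 3 9 7 9 4 4 1 9 7 4 6
Double every second digit counting from the check-digit position (so the 1st, 3rd, 5th, ... of the partial from the right).
  doubled (with −9 where >9): 9 7 6 5 8 2 5 3 → sum 45
  kept as-is: 8 7 9 9 4 9 4 → sum 50
Total = 45 + 50 = 95.
Check digit = (10 − (95 mod 10)) mod 10 = 5.

5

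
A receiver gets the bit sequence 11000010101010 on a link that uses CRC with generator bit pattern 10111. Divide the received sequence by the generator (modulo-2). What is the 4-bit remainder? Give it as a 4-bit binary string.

Modulo-2 division of 11000010101010 by 10111:
  pos 0: 11000 XOR 10111 = 01111
  pos 1: 11110 XOR 10111 = 01001
  pos 2: 10011 XOR 10111 = 00100
  pos 4: 10001 XOR 10111 = 00110
  pos 6: 11001 XOR 10111 = 01110
  pos 7: 11100 XOR 10111 = 01011
  pos 8: 10111 XOR 10111 = 00000
Remainder = 0000 (zero — the frame passes the CRC check).

0000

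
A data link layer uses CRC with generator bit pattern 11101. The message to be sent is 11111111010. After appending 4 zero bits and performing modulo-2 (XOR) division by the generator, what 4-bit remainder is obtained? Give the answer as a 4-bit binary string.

Append 4 zeros: 111111110100000. Divide by 11101 (XOR where the leading bit is 1):
  pos 0: 11111 XOR 11101 = 00010
  pos 3: 10111 XOR 11101 = 01010
  pos 4: 10100 XOR 11101 = 01001
  pos 5: 10011 XOR 11101 = 01110
  pos 6: 11100 XOR 11101 = 00001
  pos 10: 10000 XOR 11101 = 01101
Remainder (last 4 bits) = 1101. This is the CRC / FCS.

1101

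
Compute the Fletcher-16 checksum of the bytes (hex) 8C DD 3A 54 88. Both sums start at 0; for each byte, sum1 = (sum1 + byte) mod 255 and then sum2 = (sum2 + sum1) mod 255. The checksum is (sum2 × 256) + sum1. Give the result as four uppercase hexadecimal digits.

Running sums (mod 255):
  after byte 0 (8C): sum1=140, sum2=140
  after byte 1 (DD): sum1=106, sum2=246
  after byte 2 (3A): sum1=164, sum2=155
  after byte 3 (54): sum1=248, sum2=148
  after byte 4 (88): sum1=129, sum2=22
Checksum = sum2·256 + sum1 = 22·256 + 129 = 5761 = 0x1681.

1681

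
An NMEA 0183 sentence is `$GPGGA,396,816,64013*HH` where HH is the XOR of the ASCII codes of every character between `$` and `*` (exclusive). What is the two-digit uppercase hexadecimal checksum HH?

XOR the ASCII codes of the payload characters:
  'G' = 0x47 → acc = 0x47
  'P' = 0x50 → acc = 0x17
  'G' = 0x47 → acc = 0x50
  'G' = 0x47 → acc = 0x17
  'A' = 0x41 → acc = 0x56
  ',' = 0x2C → acc = 0x7A
  '3' = 0x33 → acc = 0x49
  '9' = 0x39 → acc = 0x70
  '6' = 0x36 → acc = 0x46
  ',' = 0x2C → acc = 0x6A
  '8' = 0x38 → acc = 0x52
  '1' = 0x31 → acc = 0x63
  '6' = 0x36 → acc = 0x55
  ',' = 0x2C → acc = 0x79
  '6' = 0x36 → acc = 0x4F
  '4' = 0x34 → acc = 0x7B
  '0' = 0x30 → acc = 0x4B
  '1' = 0x31 → acc = 0x7A
  '3' = 0x33 → acc = 0x49
Checksum = 0x49.

49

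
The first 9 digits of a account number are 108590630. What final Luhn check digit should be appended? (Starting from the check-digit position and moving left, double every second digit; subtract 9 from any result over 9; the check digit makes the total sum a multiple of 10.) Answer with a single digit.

1

Partial digits right→left: 0 3 6 0 9 5 8 0 1
Double every second digit counting from the check-digit position (so the 1st, 3rd, 5th, ... of the partial from the right).
  doubled (with −9 where >9): 0 3 9 7 2 → sum 21
  kept as-is: 3 0 5 0 → sum 8
Total = 21 + 8 = 29.
Check digit = (10 − (29 mod 10)) mod 10 = 1.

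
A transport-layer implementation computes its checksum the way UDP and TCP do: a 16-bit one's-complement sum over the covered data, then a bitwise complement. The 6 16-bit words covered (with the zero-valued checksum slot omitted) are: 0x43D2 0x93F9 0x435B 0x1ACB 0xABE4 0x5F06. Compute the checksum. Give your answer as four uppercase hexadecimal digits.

BF22

One's-complement addition (fold any carry out of bit 15 back into bit 0):
  0x43D2 + 0x93F9 = 0x0D7CB
  0xD7CB + 0x435B = 0x11B26 → wrap carry → 0x1B27
  0x1B27 + 0x1ACB = 0x035F2
  0x35F2 + 0xABE4 = 0x0E1D6
  0xE1D6 + 0x5F06 = 0x140DC → wrap carry → 0x40DD
One's-complement sum = 0x40DD.
Checksum = ~0x40DD & 0xFFFF = 0xBF22.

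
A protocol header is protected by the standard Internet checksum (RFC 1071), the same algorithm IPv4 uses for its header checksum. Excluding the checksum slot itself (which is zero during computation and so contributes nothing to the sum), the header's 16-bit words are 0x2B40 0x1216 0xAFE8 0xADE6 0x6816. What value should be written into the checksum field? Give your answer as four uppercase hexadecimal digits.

One's-complement addition (fold any carry out of bit 15 back into bit 0):
  0x2B40 + 0x1216 = 0x03D56
  0x3D56 + 0xAFE8 = 0x0ED3E
  0xED3E + 0xADE6 = 0x19B24 → wrap carry → 0x9B25
  0x9B25 + 0x6816 = 0x1033B → wrap carry → 0x033C
One's-complement sum = 0x033C.
Checksum = ~0x033C & 0xFFFF = 0xFCC3.

FCC3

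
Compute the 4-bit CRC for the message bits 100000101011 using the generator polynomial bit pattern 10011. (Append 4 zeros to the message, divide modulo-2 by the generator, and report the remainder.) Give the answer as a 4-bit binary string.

0101

Append 4 zeros: 1000001010110000. Divide by 10011 (XOR where the leading bit is 1):
  pos 0: 10000 XOR 10011 = 00011
  pos 3: 11010 XOR 10011 = 01001
  pos 4: 10011 XOR 10011 = 00000
  pos 10: 11000 XOR 10011 = 01011
  pos 11: 10110 XOR 10011 = 00101
Remainder (last 4 bits) = 0101. This is the CRC / FCS.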